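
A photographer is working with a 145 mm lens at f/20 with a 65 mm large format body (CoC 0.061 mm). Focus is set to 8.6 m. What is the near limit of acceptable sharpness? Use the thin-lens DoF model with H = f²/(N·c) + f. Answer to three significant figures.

Hyperfocal distance H = f²/(N·c) + f = 145²/(20 × 0.061) + 145 = 21025/1.22 + 145 ≈ 17378.6 mm ≈ 17.38 m.
Near limit Dn = s·(H − f)/(H + s − 2f) = 8600 × (17378.6 − 145) / (17378.6 + 8600 − 2 × 145) = 8600 × 17233.6 / 25688.6 ≈ 5769.4 mm ≈ 5.77 m.

5.77 m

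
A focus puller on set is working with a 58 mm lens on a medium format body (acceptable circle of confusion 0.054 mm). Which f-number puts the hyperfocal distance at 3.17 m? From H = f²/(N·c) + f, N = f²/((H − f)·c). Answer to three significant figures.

Rearrange H = f²/(N·c) + f for N: N = f² / ((H − f)·c).
N = 58² / ((3170 − 58) × 0.054) = 3364 / 168.0 ≈ 20.

f/20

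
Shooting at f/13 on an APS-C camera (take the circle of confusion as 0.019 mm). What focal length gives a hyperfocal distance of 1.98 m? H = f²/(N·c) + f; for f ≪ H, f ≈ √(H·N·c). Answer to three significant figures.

From H = f²/(N·c) + f, with f ≪ H: f ≈ √(H·N·c) = √(1980 × 13 × 0.019) = √489.06 ≈ 22.11 mm.
Exact: f² + N·c·f − N·c·H = 0 ⇒ f = (−N·c + √((N·c)² + 4·N·c·H))/2 = (−0.247 + √1956.3)/2 ≈ 21.992 mm ≈ 22.0 mm.

22.0 mm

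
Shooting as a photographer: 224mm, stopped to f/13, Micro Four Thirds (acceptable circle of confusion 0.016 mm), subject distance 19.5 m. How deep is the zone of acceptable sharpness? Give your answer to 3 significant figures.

Hyperfocal distance H = f²/(N·c) + f = 224²/(13 × 0.016) + 224 = 50176/0.208 + 224 ≈ 241454.8 mm ≈ 241.5 m.
Near limit Dn = s·(H − f)/(H + s − 2f) = 19500 × (241454.8 − 224) / (241454.8 + 19500 − 2 × 224) = 19500 × 241230.8 / 260506.8 ≈ 18057.1 mm.
Far limit Df = s·(H − f)/(H − s) = 19500 × (241454.8 − 224) / (241454.8 − 19500) = 19500 × 241230.8 / 221954.8 ≈ 21193.5 mm.
Depth of field = Df − Dn = 21193.5 − 18057.1 ≈ 3136.4 mm ≈ 3.14 m.

3.14 m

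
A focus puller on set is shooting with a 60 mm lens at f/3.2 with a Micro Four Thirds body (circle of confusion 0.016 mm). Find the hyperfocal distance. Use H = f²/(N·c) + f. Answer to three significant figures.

70.4 m

Hyperfocal distance H = f²/(N·c) + f = 60²/(3.2 × 0.016) + 60 = 3600/0.0512 + 60 ≈ 70372.5 mm ≈ 70.4 m.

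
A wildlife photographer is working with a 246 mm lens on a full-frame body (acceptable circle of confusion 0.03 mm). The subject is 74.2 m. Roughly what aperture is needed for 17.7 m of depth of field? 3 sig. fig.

Write h = H − f = f²/(N·c). The thin-lens limits are Dn = s·h/(h + (s−f)) and Df = s·h/(h − (s−f)), so DoF = Df − Dn = 2·s·(s−f)·h / (h² − (s−f)²).
That is a quadratic in h: DoF·h² − 2·s·(s−f)·h − DoF·(s−f)² = 0 ⇒ h = (s−f)·(s + √(s² + DoF²)) / DoF = 73954 × (74200 + √(74200² + 17700²)) / 17700 = 73954 × (74200 + 76281.9) / 17700 ≈ 628742 mm.
Then N = f²/(c·h) = 246² / (0.03 × 628742) = 60516 / 18862 ≈ 3.21.

f/3.21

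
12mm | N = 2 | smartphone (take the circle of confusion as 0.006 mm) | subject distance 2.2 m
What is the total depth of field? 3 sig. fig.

0.830 m

Hyperfocal distance H = f²/(N·c) + f = 12²/(2 × 0.006) + 12 = 144/0.012 + 12 ≈ 12012.0 mm ≈ 12.01 m.
Near limit Dn = s·(H − f)/(H + s − 2f) = 2200 × (12012.0 − 12) / (12012.0 + 2200 − 2 × 12) = 2200 × 12000.0 / 14188.0 ≈ 1860.73 mm.
Far limit Df = s·(H − f)/(H − s) = 2200 × (12012.0 − 12) / (12012.0 − 2200) = 2200 × 12000.0 / 9812.0 ≈ 2690.58 mm.
Depth of field = Df − Dn = 2690.58 − 1860.73 ≈ 829.85 mm ≈ 0.830 m.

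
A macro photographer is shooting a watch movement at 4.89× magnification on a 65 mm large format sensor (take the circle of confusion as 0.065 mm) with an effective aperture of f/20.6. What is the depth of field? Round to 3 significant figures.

0.112 mm

At magnification m, DoF ≈ 2·N_eff·c/m² = 2 × 20.6 × 0.065 / 4.89² = 2.678 / 23.91 ≈ 0.112 mm.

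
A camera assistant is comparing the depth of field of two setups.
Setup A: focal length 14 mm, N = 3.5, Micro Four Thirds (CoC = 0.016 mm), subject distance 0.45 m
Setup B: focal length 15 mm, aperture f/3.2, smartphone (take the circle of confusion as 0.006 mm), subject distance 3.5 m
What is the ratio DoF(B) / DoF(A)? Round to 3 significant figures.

Setup A: H = 14²/(3.5×0.016) + 14 ≈ 3514.0 mm; DoF = Df − Dn = 514.03 − 400.15 ≈ 113.88 mm.
Setup B: H = 15²/(3.2×0.006) + 15 ≈ 11733.7 mm; DoF = Df − Dn = 4981.4 − 2697.7 ≈ 2283.7 mm.
Ratio = 2283.7 / 113.88 ≈ 20.1.

20.1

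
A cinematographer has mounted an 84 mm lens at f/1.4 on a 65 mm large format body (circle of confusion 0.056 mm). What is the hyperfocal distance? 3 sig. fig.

90.1 m

Hyperfocal distance H = f²/(N·c) + f = 84²/(1.4 × 0.056) + 84 = 7056/0.0784 + 84 ≈ 90084.0 mm ≈ 90.1 m.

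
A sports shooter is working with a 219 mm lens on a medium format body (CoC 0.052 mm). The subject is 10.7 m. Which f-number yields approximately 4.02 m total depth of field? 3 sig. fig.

f/16

Write h = H − f = f²/(N·c). The thin-lens limits are Dn = s·h/(h + (s−f)) and Df = s·h/(h − (s−f)), so DoF = Df − Dn = 2·s·(s−f)·h / (h² − (s−f)²).
That is a quadratic in h: DoF·h² − 2·s·(s−f)·h − DoF·(s−f)² = 0 ⇒ h = (s−f)·(s + √(s² + DoF²)) / DoF = 10481 × (10700 + √(10700² + 4020²)) / 4020 = 10481 × (10700 + 11430.2) / 4020 ≈ 57698 mm.
Then N = f²/(c·h) = 219² / (0.052 × 57698) = 47961 / 3000.3 ≈ 16.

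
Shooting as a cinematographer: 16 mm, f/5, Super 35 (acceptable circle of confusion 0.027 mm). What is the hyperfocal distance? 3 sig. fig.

1.91 m

Hyperfocal distance H = f²/(N·c) + f = 16²/(5 × 0.027) + 16 = 256/0.135 + 16 ≈ 1912.3 mm ≈ 1.91 m.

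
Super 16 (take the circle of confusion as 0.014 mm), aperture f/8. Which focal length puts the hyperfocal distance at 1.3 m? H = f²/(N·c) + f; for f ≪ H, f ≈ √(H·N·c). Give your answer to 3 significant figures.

12.0 mm

From H = f²/(N·c) + f, with f ≪ H: f ≈ √(H·N·c) = √(1300 × 8 × 0.014) = √145.60 ≈ 12.07 mm.
Exact: f² + N·c·f − N·c·H = 0 ⇒ f = (−N·c + √((N·c)² + 4·N·c·H))/2 = (−0.112 + √582.41)/2 ≈ 12.011 mm ≈ 12.0 mm.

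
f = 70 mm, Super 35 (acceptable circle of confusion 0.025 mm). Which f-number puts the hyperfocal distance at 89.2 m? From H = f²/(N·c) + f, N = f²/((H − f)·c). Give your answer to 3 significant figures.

f/2.20

Rearrange H = f²/(N·c) + f for N: N = f² / ((H − f)·c).
N = 70² / ((89200 − 70) × 0.025) = 4900 / 2228 ≈ 2.20.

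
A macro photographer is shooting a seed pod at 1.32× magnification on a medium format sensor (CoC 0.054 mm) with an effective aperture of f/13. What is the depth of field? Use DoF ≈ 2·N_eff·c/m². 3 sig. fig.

0.806 mm

At magnification m, DoF ≈ 2·N_eff·c/m² = 2 × 13 × 0.054 / 1.32² = 1.404 / 1.742 ≈ 0.806 mm.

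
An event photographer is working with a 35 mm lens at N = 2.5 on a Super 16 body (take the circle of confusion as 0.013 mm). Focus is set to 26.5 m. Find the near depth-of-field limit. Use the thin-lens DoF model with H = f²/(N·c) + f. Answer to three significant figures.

Hyperfocal distance H = f²/(N·c) + f = 35²/(2.5 × 0.013) + 35 = 1225/0.0325 + 35 ≈ 37727.3 mm ≈ 37.73 m.
Near limit Dn = s·(H − f)/(H + s − 2f) = 26500 × (37727.3 − 35) / (37727.3 + 26500 − 2 × 35) = 26500 × 37692.3 / 64157.3 ≈ 15569 mm ≈ 15.6 m.

15.6 m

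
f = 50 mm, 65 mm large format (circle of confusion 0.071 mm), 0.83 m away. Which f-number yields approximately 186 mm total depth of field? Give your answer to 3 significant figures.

Write h = H − f = f²/(N·c). The thin-lens limits are Dn = s·h/(h + (s−f)) and Df = s·h/(h − (s−f)), so DoF = Df − Dn = 2·s·(s−f)·h / (h² − (s−f)²).
That is a quadratic in h: DoF·h² − 2·s·(s−f)·h − DoF·(s−f)² = 0 ⇒ h = (s−f)·(s + √(s² + DoF²)) / DoF = 780 × (830 + √(830² + 186²)) / 186 = 780 × (830 + 850.586) / 186 ≈ 7047.6 mm.
Then N = f²/(c·h) = 50² / (0.071 × 7047.6) = 2500 / 500.38 ≈ 5.

f/5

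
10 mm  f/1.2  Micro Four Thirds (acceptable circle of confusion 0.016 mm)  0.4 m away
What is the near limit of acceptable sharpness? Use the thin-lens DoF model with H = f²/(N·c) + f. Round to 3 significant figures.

Hyperfocal distance H = f²/(N·c) + f = 10²/(1.2 × 0.016) + 10 = 100/0.0192 + 10 ≈ 5218.3 mm ≈ 5.218 m.
Near limit Dn = s·(H − f)/(H + s − 2f) = 400 × (5218.3 − 10) / (5218.3 + 400 − 2 × 10) = 400 × 5208.3 / 5598.3 ≈ 372.13 mm.

372 mm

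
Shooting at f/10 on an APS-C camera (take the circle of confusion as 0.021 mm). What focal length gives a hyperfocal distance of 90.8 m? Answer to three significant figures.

From H = f²/(N·c) + f, with f ≪ H: f ≈ √(H·N·c) = √(90800 × 10 × 0.021) = √19068 ≈ 138.1 mm.
The +f correction barely moves this — solving exactly, f² + N·c·f − N·c·H = 0 ⇒ f = (−N·c + √((N·c)² + 4·N·c·H))/2 = (−0.21 + √76272)/2 ≈ 137.98 mm, so f ≈ 138 mm.

138 mm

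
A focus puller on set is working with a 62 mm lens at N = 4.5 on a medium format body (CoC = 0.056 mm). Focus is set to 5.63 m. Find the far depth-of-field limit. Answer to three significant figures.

Hyperfocal distance H = f²/(N·c) + f = 62²/(4.5 × 0.056) + 62 = 3844/0.252 + 62 ≈ 15316.0 mm ≈ 15.32 m.
Far limit Df = s·(H − f)/(H − s) = 5630 × (15316.0 − 62) / (15316.0 − 5630) = 5630 × 15254.0 / 9686.0 ≈ 8866.4 mm ≈ 8.87 m.

8.87 m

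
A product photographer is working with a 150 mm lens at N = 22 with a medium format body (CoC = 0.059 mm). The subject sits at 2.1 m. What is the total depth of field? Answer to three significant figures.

479 mm

Hyperfocal distance H = f²/(N·c) + f = 150²/(22 × 0.059) + 150 = 22500/1.298 + 150 ≈ 17484.4 mm ≈ 17.48 m.
Near limit Dn = s·(H − f)/(H + s − 2f) = 2100 × (17484.4 − 150) / (17484.4 + 2100 − 2 × 150) = 2100 × 17334.4 / 19284.4 ≈ 1887.65 mm.
Far limit Df = s·(H − f)/(H − s) = 2100 × (17484.4 − 150) / (17484.4 − 2100) = 2100 × 17334.4 / 15384.4 ≈ 2366.18 mm.
Depth of field = Df − Dn = 2366.18 − 1887.65 ≈ 478.53 mm.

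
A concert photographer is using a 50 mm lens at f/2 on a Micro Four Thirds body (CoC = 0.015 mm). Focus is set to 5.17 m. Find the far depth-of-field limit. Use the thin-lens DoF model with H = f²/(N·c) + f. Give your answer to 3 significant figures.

5.51 m

Hyperfocal distance H = f²/(N·c) + f = 50²/(2 × 0.015) + 50 = 2500/0.03 + 50 ≈ 83383.3 mm ≈ 83.38 m.
Far limit Df = s·(H − f)/(H − s) = 5170 × (83383.3 − 50) / (83383.3 − 5170) = 5170 × 83333.3 / 78213.3 ≈ 5508.4 mm ≈ 5.51 m.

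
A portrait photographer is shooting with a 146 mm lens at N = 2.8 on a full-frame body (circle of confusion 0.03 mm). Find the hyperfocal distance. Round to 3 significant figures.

254 m

Hyperfocal distance H = f²/(N·c) + f = 146²/(2.8 × 0.03) + 146 = 21316/0.084 + 146 ≈ 253907.9 mm ≈ 254 m.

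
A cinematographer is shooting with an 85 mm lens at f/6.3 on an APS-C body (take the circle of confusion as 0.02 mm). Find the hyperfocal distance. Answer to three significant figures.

Hyperfocal distance H = f²/(N·c) + f = 85²/(6.3 × 0.02) + 85 = 7225/0.126 + 85 ≈ 57426.3 mm ≈ 57.4 m.

57.4 m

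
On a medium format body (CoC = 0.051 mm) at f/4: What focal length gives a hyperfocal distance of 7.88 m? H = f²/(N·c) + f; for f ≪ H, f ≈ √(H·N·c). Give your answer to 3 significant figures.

40.0 mm

From H = f²/(N·c) + f, with f ≪ H: f ≈ √(H·N·c) = √(7880 × 4 × 0.051) = √1607.5 ≈ 40.09 mm.
Exact: f² + N·c·f − N·c·H = 0 ⇒ f = (−N·c + √((N·c)² + 4·N·c·H))/2 = (−0.204 + √6430.1)/2 ≈ 39.992 mm ≈ 40.0 mm.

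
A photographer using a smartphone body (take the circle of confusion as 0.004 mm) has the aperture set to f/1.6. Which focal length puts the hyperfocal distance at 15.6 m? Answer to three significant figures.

From H = f²/(N·c) + f, with f ≪ H: f ≈ √(H·N·c) = √(15600 × 1.6 × 0.004) = √99.840 ≈ 9.992 mm.
The +f correction barely moves this — solving exactly, f² + N·c·f − N·c·H = 0 ⇒ f = (−N·c + √((N·c)² + 4·N·c·H))/2 = (−0.0064 + √399.36)/2 ≈ 9.9888 mm, so f ≈ 9.99 mm.

9.99 mm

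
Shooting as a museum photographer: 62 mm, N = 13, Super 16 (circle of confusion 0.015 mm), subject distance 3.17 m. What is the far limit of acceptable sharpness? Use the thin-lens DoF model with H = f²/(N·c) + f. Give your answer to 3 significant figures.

3.76 m

Hyperfocal distance H = f²/(N·c) + f = 62²/(13 × 0.015) + 62 = 3844/0.195 + 62 ≈ 19774.8 mm ≈ 19.77 m.
Far limit Df = s·(H − f)/(H − s) = 3170 × (19774.8 − 62) / (19774.8 − 3170) = 3170 × 19712.8 / 16604.8 ≈ 3763.3 mm ≈ 3.76 m.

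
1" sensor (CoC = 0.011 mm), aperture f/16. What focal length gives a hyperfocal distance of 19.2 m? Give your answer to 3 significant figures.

From H = f²/(N·c) + f, with f ≪ H: f ≈ √(H·N·c) = √(19200 × 16 × 0.011) = √3379.2 ≈ 58.13 mm.
Exact: f² + N·c·f − N·c·H = 0 ⇒ f = (−N·c + √((N·c)² + 4·N·c·H))/2 = (−0.176 + √13517)/2 ≈ 58.043 mm ≈ 58.0 mm.

58.0 mm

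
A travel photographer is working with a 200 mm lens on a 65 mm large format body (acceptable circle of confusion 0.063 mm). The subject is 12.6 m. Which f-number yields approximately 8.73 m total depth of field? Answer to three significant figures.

Write h = H − f = f²/(N·c). The thin-lens limits are Dn = s·h/(h + (s−f)) and Df = s·h/(h − (s−f)), so DoF = Df − Dn = 2·s·(s−f)·h / (h² − (s−f)²).
That is a quadratic in h: DoF·h² − 2·s·(s−f)·h − DoF·(s−f)² = 0 ⇒ h = (s−f)·(s + √(s² + DoF²)) / DoF = 12400 × (12600 + √(12600² + 8730²)) / 8730 = 12400 × (12600 + 15328.8) / 8730 ≈ 39670 mm.
Then N = f²/(c·h) = 200² / (0.063 × 39670) = 40000 / 2499.2 ≈ 16.

f/16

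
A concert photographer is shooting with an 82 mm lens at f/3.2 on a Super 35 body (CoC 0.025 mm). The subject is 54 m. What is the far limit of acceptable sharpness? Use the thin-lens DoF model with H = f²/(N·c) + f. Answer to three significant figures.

Hyperfocal distance H = f²/(N·c) + f = 82²/(3.2 × 0.025) + 82 = 6724/0.08 + 82 ≈ 84132.0 mm ≈ 84.13 m.
Far limit Df = s·(H − f)/(H − s) = 54000 × (84132.0 − 82) / (84132.0 − 54000) = 54000 × 84050.0 / 30132.0 ≈ 150627 mm ≈ 151 m.

151 m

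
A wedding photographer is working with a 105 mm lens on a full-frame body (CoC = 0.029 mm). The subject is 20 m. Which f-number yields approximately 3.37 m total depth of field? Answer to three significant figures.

f/1.60

Write h = H − f = f²/(N·c). The thin-lens limits are Dn = s·h/(h + (s−f)) and Df = s·h/(h − (s−f)), so DoF = Df − Dn = 2·s·(s−f)·h / (h² − (s−f)²).
That is a quadratic in h: DoF·h² − 2·s·(s−f)·h − DoF·(s−f)² = 0 ⇒ h = (s−f)·(s + √(s² + DoF²)) / DoF = 19895 × (20000 + √(20000² + 3370²)) / 3370 = 19895 × (20000 + 20281.9) / 3370 ≈ 237807 mm.
Then N = f²/(c·h) = 105² / (0.029 × 237807) = 11025 / 6896.4 ≈ 1.60.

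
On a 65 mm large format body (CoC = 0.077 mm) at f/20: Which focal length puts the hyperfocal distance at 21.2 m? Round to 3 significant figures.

180 mm

From H = f²/(N·c) + f, with f ≪ H: f ≈ √(H·N·c) = √(21200 × 20 × 0.077) = √32648 ≈ 180.7 mm.
Exact: f² + N·c·f − N·c·H = 0 ⇒ f = (−N·c + √((N·c)² + 4·N·c·H))/2 = (−1.54 + √130594)/2 ≈ 179.92 mm ≈ 180 mm.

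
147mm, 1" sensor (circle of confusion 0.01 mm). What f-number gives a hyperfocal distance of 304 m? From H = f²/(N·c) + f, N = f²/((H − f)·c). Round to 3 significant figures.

f/7.11

Rearrange H = f²/(N·c) + f for N: N = f² / ((H − f)·c).
N = 147² / ((304000 − 147) × 0.01) = 21609 / 3039 ≈ 7.11.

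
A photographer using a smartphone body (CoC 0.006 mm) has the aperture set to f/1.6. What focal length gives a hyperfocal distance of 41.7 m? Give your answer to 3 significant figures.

From H = f²/(N·c) + f, with f ≪ H: f ≈ √(H·N·c) = √(41700 × 1.6 × 0.006) = √400.32 ≈ 20.01 mm.
The +f correction barely moves this — solving exactly, f² + N·c·f − N·c·H = 0 ⇒ f = (−N·c + √((N·c)² + 4·N·c·H))/2 = (−0.0096 + √1601.3)/2 ≈ 20.003 mm, so f ≈ 20.0 mm.

20.0 mm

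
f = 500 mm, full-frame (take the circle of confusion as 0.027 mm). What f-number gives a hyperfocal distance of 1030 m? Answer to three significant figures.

Rearrange H = f²/(N·c) + f for N: N = f² / ((H − f)·c).
N = 500² / ((1030000 − 500) × 0.027) = 250000 / 27796 ≈ 8.99.

f/8.99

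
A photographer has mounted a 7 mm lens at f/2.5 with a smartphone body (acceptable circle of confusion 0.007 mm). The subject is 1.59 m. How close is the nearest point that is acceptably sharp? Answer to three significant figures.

Hyperfocal distance H = f²/(N·c) + f = 7²/(2.5 × 0.007) + 7 = 49/0.0175 + 7 ≈ 2807.0 mm ≈ 2.807 m.
Near limit Dn = s·(H − f)/(H + s − 2f) = 1590 × (2807.0 − 7) / (2807.0 + 1590 − 2 × 7) = 1590 × 2800.0 / 4383.0 ≈ 1015.7 mm ≈ 1.02 m.

1.02 m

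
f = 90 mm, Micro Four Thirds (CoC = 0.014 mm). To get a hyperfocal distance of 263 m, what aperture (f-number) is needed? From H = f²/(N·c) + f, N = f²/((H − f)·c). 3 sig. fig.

f/2.20

Rearrange H = f²/(N·c) + f for N: N = f² / ((H − f)·c).
N = 90² / ((263000 − 90) × 0.014) = 8100 / 3681 ≈ 2.20.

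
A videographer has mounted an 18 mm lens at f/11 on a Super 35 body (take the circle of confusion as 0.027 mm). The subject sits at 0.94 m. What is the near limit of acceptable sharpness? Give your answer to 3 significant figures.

0.509 m

Hyperfocal distance H = f²/(N·c) + f = 18²/(11 × 0.027) + 18 = 324/0.297 + 18 ≈ 1108.9 mm ≈ 1.109 m.
Near limit Dn = s·(H − f)/(H + s − 2f) = 940 × (1108.9 − 18) / (1108.9 + 940 − 2 × 18) = 940 × 1090.9 / 2012.9 ≈ 509.44 mm ≈ 0.509 m.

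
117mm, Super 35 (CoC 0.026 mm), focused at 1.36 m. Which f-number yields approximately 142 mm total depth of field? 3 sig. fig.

Write h = H − f = f²/(N·c). The thin-lens limits are Dn = s·h/(h + (s−f)) and Df = s·h/(h − (s−f)), so DoF = Df − Dn = 2·s·(s−f)·h / (h² − (s−f)²).
That is a quadratic in h: DoF·h² − 2·s·(s−f)·h − DoF·(s−f)² = 0 ⇒ h = (s−f)·(s + √(s² + DoF²)) / DoF = 1243 × (1360 + √(1360² + 142²)) / 142 = 1243 × (1360 + 1367.39) / 142 ≈ 23874 mm.
Then N = f²/(c·h) = 117² / (0.026 × 23874) = 13689 / 620.73 ≈ 22.1.

f/22.1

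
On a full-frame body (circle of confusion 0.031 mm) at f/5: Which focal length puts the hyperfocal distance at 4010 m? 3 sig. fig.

From H = f²/(N·c) + f, with f ≪ H: f ≈ √(H·N·c) = √(4010000 × 5 × 0.031) = √621550 ≈ 788.4 mm.
The +f correction barely moves this — solving exactly, f² + N·c·f − N·c·H = 0 ⇒ f = (−N·c + √((N·c)² + 4·N·c·H))/2 = (−0.155 + √2486200)/2 ≈ 788.31 mm, so f ≈ 788 mm.

788 mm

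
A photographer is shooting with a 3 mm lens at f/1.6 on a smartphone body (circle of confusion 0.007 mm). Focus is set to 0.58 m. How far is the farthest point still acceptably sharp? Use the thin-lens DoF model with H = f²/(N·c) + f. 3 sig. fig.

Hyperfocal distance H = f²/(N·c) + f = 3²/(1.6 × 0.007) + 3 = 9/0.0112 + 3 ≈ 806.6 mm ≈ 0.807 m.
Far limit Df = s·(H − f)/(H − s) = 580 × (806.6 − 3) / (806.6 − 580) = 580 × 803.6 / 226.6 ≈ 2057.1 mm ≈ 2.06 m.

2.06 m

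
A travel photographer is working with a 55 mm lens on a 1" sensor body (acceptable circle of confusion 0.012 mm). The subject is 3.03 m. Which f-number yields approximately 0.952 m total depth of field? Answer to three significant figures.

f/13

Write h = H − f = f²/(N·c). The thin-lens limits are Dn = s·h/(h + (s−f)) and Df = s·h/(h − (s−f)), so DoF = Df − Dn = 2·s·(s−f)·h / (h² − (s−f)²).
That is a quadratic in h: DoF·h² − 2·s·(s−f)·h − DoF·(s−f)² = 0 ⇒ h = (s−f)·(s + √(s² + DoF²)) / DoF = 2975 × (3030 + √(3030² + 952²)) / 952 = 2975 × (3030 + 3176.04) / 952 ≈ 19394 mm.
Then N = f²/(c·h) = 55² / (0.012 × 19394) = 3025 / 232.73 ≈ 13.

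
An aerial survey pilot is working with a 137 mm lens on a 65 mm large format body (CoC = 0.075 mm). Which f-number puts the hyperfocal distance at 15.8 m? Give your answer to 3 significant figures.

f/16

Rearrange H = f²/(N·c) + f for N: N = f² / ((H − f)·c).
N = 137² / ((15800 − 137) × 0.075) = 18769 / 1175 ≈ 16.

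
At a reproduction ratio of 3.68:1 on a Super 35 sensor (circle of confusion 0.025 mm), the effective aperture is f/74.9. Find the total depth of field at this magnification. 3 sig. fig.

At magnification m, DoF ≈ 2·N_eff·c/m² = 2 × 74.9 × 0.025 / 3.68² = 3.745 / 13.54 ≈ 0.277 mm.

0.277 mm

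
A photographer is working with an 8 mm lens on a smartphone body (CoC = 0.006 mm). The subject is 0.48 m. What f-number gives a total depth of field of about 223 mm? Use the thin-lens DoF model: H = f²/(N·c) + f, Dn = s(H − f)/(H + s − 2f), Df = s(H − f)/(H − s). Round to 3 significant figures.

f/4.99

Write h = H − f = f²/(N·c). The thin-lens limits are Dn = s·h/(h + (s−f)) and Df = s·h/(h − (s−f)), so DoF = Df − Dn = 2·s·(s−f)·h / (h² − (s−f)²).
That is a quadratic in h: DoF·h² − 2·s·(s−f)·h − DoF·(s−f)² = 0 ⇒ h = (s−f)·(s + √(s² + DoF²)) / DoF = 472 × (480 + √(480² + 223²)) / 223 = 472 × (480 + 529.272) / 223 ≈ 2136.2 mm.
Then N = f²/(c·h) = 8² / (0.006 × 2136.2) = 64 / 12.817 ≈ 4.99.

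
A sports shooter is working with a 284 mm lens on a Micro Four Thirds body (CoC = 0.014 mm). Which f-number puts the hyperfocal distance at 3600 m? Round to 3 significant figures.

Rearrange H = f²/(N·c) + f for N: N = f² / ((H − f)·c).
N = 284² / ((3600000 − 284) × 0.014) = 80656 / 50396 ≈ 1.60.

f/1.60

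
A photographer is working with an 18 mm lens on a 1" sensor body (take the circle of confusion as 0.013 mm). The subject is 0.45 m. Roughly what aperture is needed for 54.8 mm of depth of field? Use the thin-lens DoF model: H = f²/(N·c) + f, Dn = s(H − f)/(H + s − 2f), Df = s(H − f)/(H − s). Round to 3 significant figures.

f/3.50

Write h = H − f = f²/(N·c). The thin-lens limits are Dn = s·h/(h + (s−f)) and Df = s·h/(h − (s−f)), so DoF = Df − Dn = 2·s·(s−f)·h / (h² − (s−f)²).
That is a quadratic in h: DoF·h² − 2·s·(s−f)·h − DoF·(s−f)² = 0 ⇒ h = (s−f)·(s + √(s² + DoF²)) / DoF = 432 × (450 + √(450² + 54.8²)) / 54.8 = 432 × (450 + 453.324) / 54.8 ≈ 7121.1 mm.
Then N = f²/(c·h) = 18² / (0.013 × 7121.1) = 324 / 92.574 ≈ 3.50.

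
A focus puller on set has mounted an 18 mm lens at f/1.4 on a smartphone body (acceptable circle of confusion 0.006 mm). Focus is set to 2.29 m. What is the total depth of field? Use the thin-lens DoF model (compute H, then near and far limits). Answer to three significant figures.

Hyperfocal distance H = f²/(N·c) + f = 18²/(1.4 × 0.006) + 18 = 324/0.0084 + 18 ≈ 38589.4 mm ≈ 38.59 m.
Near limit Dn = s·(H − f)/(H + s − 2f) = 2290 × (38589.4 − 18) / (38589.4 + 2290 − 2 × 18) = 2290 × 38571.4 / 40843.4 ≈ 2162.61 mm.
Far limit Df = s·(H − f)/(H − s) = 2290 × (38589.4 − 18) / (38589.4 − 2290) = 2290 × 38571.4 / 36299.4 ≈ 2433.33 mm.
Depth of field = Df − Dn = 2433.33 − 2162.61 ≈ 270.72 mm.

271 mm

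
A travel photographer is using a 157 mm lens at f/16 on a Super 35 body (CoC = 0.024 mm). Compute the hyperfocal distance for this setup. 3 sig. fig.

64.3 m

Hyperfocal distance H = f²/(N·c) + f = 157²/(16 × 0.024) + 157 = 24649/0.384 + 157 ≈ 64347.1 mm ≈ 64.3 m.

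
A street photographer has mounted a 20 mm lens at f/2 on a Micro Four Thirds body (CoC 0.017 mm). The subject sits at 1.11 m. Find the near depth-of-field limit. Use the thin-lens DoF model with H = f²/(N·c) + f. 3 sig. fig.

1.02 m

Hyperfocal distance H = f²/(N·c) + f = 20²/(2 × 0.017) + 20 = 400/0.034 + 20 ≈ 11784.7 mm ≈ 11.78 m.
Near limit Dn = s·(H − f)/(H + s − 2f) = 1110 × (11784.7 − 20) / (11784.7 + 1110 − 2 × 20) = 1110 × 11764.7 / 12854.7 ≈ 1015.9 mm ≈ 1.02 m.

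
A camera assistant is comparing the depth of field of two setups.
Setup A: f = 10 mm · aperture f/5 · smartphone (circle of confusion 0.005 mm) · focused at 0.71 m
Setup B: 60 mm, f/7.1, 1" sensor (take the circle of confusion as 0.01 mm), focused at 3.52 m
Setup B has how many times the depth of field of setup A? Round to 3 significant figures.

1.88

Setup A: H = 10²/(5×0.005) + 10 ≈ 4010.0 mm; DoF = Df − Dn = 860.61 − 604.26 ≈ 256.35 mm.
Setup B: H = 60²/(7.1×0.01) + 60 ≈ 50764.2 mm; DoF = Df − Dn = 3777.79 − 3295.14 ≈ 482.65 mm.
Ratio = 482.65 / 256.35 ≈ 1.88.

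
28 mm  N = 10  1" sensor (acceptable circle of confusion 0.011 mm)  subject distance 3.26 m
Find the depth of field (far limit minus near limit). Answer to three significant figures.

3.72 m

Hyperfocal distance H = f²/(N·c) + f = 28²/(10 × 0.011) + 28 = 784/0.11 + 28 ≈ 7155.3 mm ≈ 7.155 m.
Near limit Dn = s·(H − f)/(H + s − 2f) = 3260 × (7155.3 − 28) / (7155.3 + 3260 − 2 × 28) = 3260 × 7127.3 / 10359.3 ≈ 2242.9 mm.
Far limit Df = s·(H − f)/(H − s) = 3260 × (7155.3 − 28) / (7155.3 − 3260) = 3260 × 7127.3 / 3895.3 ≈ 5964.9 mm.
Depth of field = Df − Dn = 5964.9 − 2242.9 ≈ 3722.0 mm ≈ 3.72 m.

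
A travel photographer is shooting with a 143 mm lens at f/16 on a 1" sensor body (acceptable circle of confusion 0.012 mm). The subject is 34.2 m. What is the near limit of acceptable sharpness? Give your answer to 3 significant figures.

25.9 m

Hyperfocal distance H = f²/(N·c) + f = 143²/(16 × 0.012) + 143 = 20449/0.192 + 143 ≈ 106648.2 mm ≈ 106.6 m.
Near limit Dn = s·(H − f)/(H + s − 2f) = 34200 × (106648.2 − 143) / (106648.2 + 34200 − 2 × 143) = 34200 × 106505.2 / 140562.2 ≈ 25914 mm ≈ 25.9 m.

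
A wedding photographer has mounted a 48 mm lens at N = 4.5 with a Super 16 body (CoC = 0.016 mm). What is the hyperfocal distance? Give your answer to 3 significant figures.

Hyperfocal distance H = f²/(N·c) + f = 48²/(4.5 × 0.016) + 48 = 2304/0.072 + 48 ≈ 32048.0 mm ≈ 32.0 m.

32.0 m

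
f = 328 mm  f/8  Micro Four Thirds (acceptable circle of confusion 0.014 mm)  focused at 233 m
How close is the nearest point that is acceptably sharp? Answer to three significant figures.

Hyperfocal distance H = f²/(N·c) + f = 328²/(8 × 0.014) + 328 = 107584/0.112 + 328 ≈ 960899.4 mm ≈ 960.9 m.
Near limit Dn = s·(H − f)/(H + s − 2f) = 233000 × (960899.4 − 328) / (960899.4 + 233000 − 2 × 328) = 233000 × 960571.4 / 1193243.4 ≈ 187567 mm ≈ 188 m.

188 m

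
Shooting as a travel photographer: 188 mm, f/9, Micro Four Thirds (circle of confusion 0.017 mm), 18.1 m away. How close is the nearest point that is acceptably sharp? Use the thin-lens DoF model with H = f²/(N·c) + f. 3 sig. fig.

16.8 m

Hyperfocal distance H = f²/(N·c) + f = 188²/(9 × 0.017) + 188 = 35344/0.153 + 188 ≈ 231194.5 mm ≈ 231.2 m.
Near limit Dn = s·(H − f)/(H + s − 2f) = 18100 × (231194.5 − 188) / (231194.5 + 18100 − 2 × 188) = 18100 × 231006.5 / 248918.5 ≈ 16798 mm ≈ 16.8 m.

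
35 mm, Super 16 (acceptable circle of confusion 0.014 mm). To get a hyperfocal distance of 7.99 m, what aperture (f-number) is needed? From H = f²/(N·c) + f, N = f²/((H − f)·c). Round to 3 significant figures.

f/11

Rearrange H = f²/(N·c) + f for N: N = f² / ((H − f)·c).
N = 35² / ((7990 − 35) × 0.014) = 1225 / 111.4 ≈ 11.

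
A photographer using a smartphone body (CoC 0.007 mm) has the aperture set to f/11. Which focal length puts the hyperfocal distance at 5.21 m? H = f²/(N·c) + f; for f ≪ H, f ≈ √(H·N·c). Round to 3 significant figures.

20.0 mm

From H = f²/(N·c) + f, with f ≪ H: f ≈ √(H·N·c) = √(5210 × 11 × 0.007) = √401.17 ≈ 20.03 mm.
The +f correction barely moves this — solving exactly, f² + N·c·f − N·c·H = 0 ⇒ f = (−N·c + √((N·c)² + 4·N·c·H))/2 = (−0.077 + √1604.7)/2 ≈ 19.991 mm, so f ≈ 20.0 mm.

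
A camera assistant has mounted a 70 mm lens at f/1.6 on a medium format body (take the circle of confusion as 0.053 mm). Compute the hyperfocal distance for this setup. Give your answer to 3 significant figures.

57.9 m

Hyperfocal distance H = f²/(N·c) + f = 70²/(1.6 × 0.053) + 70 = 4900/0.0848 + 70 ≈ 57853.0 mm ≈ 57.9 m.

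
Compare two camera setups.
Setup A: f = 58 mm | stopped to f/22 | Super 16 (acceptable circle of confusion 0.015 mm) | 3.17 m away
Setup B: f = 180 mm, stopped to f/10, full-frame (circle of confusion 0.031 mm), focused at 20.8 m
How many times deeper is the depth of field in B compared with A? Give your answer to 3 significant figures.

Setup A: H = 58²/(22×0.015) + 58 ≈ 10251.9 mm; DoF = Df − Dn = 4563.0 − 2428.6 ≈ 2134.4 mm.
Setup B: H = 180²/(10×0.031) + 180 ≈ 104696.1 mm; DoF = Df − Dn = 25912.2 − 17372.6 ≈ 8539.6 mm.
Ratio = 8539.6 / 2134.4 ≈ 4.00.

4.00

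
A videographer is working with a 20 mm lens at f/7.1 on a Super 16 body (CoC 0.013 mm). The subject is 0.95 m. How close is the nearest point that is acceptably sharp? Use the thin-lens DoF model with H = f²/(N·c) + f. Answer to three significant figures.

0.782 m

Hyperfocal distance H = f²/(N·c) + f = 20²/(7.1 × 0.013) + 20 = 400/0.0923 + 20 ≈ 4353.7 mm ≈ 4.354 m.
Near limit Dn = s·(H − f)/(H + s − 2f) = 950 × (4353.7 − 20) / (4353.7 + 950 − 2 × 20) = 950 × 4333.7 / 5263.7 ≈ 782.15 mm ≈ 0.782 m.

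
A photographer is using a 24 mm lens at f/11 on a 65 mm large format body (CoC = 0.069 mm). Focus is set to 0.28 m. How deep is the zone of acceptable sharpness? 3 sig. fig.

213 mm

Hyperfocal distance H = f²/(N·c) + f = 24²/(11 × 0.069) + 24 = 576/0.759 + 24 ≈ 782.9 mm ≈ 0.783 m.
Near limit Dn = s·(H − f)/(H + s − 2f) = 280 × (782.9 − 24) / (782.9 + 280 − 2 × 24) = 280 × 758.9 / 1014.9 ≈ 209.37 mm.
Far limit Df = s·(H − f)/(H − s) = 280 × (782.9 − 24) / (782.9 − 280) = 280 × 758.9 / 502.9 ≈ 422.54 mm.
Depth of field = Df − Dn = 422.54 − 209.37 ≈ 213.17 mm.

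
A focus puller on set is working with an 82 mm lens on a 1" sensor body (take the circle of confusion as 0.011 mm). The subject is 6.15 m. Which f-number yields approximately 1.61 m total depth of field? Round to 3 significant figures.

f/13

Write h = H − f = f²/(N·c). The thin-lens limits are Dn = s·h/(h + (s−f)) and Df = s·h/(h − (s−f)), so DoF = Df − Dn = 2·s·(s−f)·h / (h² − (s−f)²).
That is a quadratic in h: DoF·h² − 2·s·(s−f)·h − DoF·(s−f)² = 0 ⇒ h = (s−f)·(s + √(s² + DoF²)) / DoF = 6068 × (6150 + √(6150² + 1610²)) / 1610 = 6068 × (6150 + 6357.25) / 1610 ≈ 47139 mm.
Then N = f²/(c·h) = 82² / (0.011 × 47139) = 6724 / 518.53 ≈ 13.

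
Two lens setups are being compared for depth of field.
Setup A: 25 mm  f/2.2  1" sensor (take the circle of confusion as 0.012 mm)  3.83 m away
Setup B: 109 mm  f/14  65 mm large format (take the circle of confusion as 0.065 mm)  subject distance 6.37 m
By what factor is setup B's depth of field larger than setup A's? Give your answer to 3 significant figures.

Setup A: H = 25²/(2.2×0.012) + 25 ≈ 23699.2 mm; DoF = Df − Dn = 4563.5 − 3299.7 ≈ 1263.8 mm.
Setup B: H = 109²/(14×0.065) + 109 ≈ 13165.0 mm; DoF = Df − Dn = 12239.4 − 4305.4 ≈ 7934.0 mm.
Ratio = 7934.0 / 1263.8 ≈ 6.28.

6.28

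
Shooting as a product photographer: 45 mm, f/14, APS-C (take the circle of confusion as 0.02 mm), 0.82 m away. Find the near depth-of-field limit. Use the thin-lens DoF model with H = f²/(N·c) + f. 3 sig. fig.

Hyperfocal distance H = f²/(N·c) + f = 45²/(14 × 0.02) + 45 = 2025/0.28 + 45 ≈ 7277.1 mm ≈ 7.277 m.
Near limit Dn = s·(H − f)/(H + s − 2f) = 820 × (7277.1 − 45) / (7277.1 + 820 − 2 × 45) = 820 × 7232.1 / 8007.1 ≈ 740.63 mm ≈ 0.741 m.

0.741 m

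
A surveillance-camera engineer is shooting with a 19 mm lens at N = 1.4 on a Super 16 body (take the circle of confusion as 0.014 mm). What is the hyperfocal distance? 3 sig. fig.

18.4 m

Hyperfocal distance H = f²/(N·c) + f = 19²/(1.4 × 0.014) + 19 = 361/0.0196 + 19 ≈ 18437.4 mm ≈ 18.4 m.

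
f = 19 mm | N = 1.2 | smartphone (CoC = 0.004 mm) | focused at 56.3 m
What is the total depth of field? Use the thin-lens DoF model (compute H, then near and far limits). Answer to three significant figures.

192 m

Hyperfocal distance H = f²/(N·c) + f = 19²/(1.2 × 0.004) + 19 = 361/0.0048 + 19 ≈ 75227.3 mm ≈ 75.23 m.
Near limit Dn = s·(H − f)/(H + s − 2f) = 56300 × (75227.3 − 19) / (75227.3 + 56300 − 2 × 19) = 56300 × 75208.3 / 131489.3 ≈ 32202 mm.
Far limit Df = s·(H − f)/(H − s) = 56300 × (75227.3 − 19) / (75227.3 − 56300) = 56300 × 75208.3 / 18927.3 ≈ 223710 mm.
Depth of field = Df − Dn = 223710 − 32202 ≈ 191508 mm ≈ 192 m.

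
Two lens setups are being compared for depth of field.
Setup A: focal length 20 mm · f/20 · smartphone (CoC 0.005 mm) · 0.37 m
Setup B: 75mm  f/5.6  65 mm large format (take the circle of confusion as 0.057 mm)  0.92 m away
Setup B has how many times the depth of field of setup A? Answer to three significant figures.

1.36

Setup A: H = 20²/(20×0.005) + 20 ≈ 4020.0 mm; DoF = Df − Dn = 405.479 − 340.230 ≈ 65.249 mm.
Setup B: H = 75²/(5.6×0.057) + 75 ≈ 17697.2 mm; DoF = Df − Dn = 966.337 − 877.904 ≈ 88.433 mm.
Ratio = 88.433 / 65.249 ≈ 1.36.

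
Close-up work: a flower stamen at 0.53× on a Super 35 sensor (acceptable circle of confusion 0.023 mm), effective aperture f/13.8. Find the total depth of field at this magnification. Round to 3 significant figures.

2.26 mm

At magnification m, DoF ≈ 2·N_eff·c/m² = 2 × 13.8 × 0.023 / 0.53² = 0.6348 / 0.2809 ≈ 2.26 mm.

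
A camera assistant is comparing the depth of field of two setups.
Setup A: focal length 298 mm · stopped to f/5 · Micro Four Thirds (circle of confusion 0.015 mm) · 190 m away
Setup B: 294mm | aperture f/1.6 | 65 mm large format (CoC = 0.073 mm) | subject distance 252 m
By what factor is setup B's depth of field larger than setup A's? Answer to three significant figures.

3.10

Setup A: H = 298²/(5×0.015) + 298 ≈ 1184351.3 mm; DoF = Df − Dn = 226248 − 163763 ≈ 62485 mm.
Setup B: H = 294²/(1.6×0.073) + 294 ≈ 740328.2 mm; DoF = Df − Dn = 381892 − 188042 ≈ 193850 mm.
Ratio = 193850 / 62485 ≈ 3.10.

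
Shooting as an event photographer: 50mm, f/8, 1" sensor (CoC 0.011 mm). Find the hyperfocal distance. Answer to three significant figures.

28.5 m

Hyperfocal distance H = f²/(N·c) + f = 50²/(8 × 0.011) + 50 = 2500/0.088 + 50 ≈ 28459.1 mm ≈ 28.5 m.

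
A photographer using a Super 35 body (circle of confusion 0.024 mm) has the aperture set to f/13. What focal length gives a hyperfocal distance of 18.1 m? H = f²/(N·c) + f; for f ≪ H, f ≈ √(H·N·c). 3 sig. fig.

From H = f²/(N·c) + f, with f ≪ H: f ≈ √(H·N·c) = √(18100 × 13 × 0.024) = √5647.2 ≈ 75.15 mm.
Exact: f² + N·c·f − N·c·H = 0 ⇒ f = (−N·c + √((N·c)² + 4·N·c·H))/2 = (−0.312 + √22589)/2 ≈ 74.992 mm ≈ 75.0 mm.

75.0 mm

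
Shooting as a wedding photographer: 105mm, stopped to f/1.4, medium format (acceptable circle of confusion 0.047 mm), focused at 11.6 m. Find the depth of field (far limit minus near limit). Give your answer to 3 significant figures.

Hyperfocal distance H = f²/(N·c) + f = 105²/(1.4 × 0.047) + 105 = 11025/0.0658 + 105 ≈ 167658.2 mm ≈ 167.7 m.
Near limit Dn = s·(H − f)/(H + s − 2f) = 11600 × (167658.2 − 105) / (167658.2 + 11600 − 2 × 105) = 11600 × 167553.2 / 179048.2 ≈ 10855.3 mm.
Far limit Df = s·(H − f)/(H − s) = 11600 × (167658.2 − 105) / (167658.2 − 11600) = 11600 × 167553.2 / 156058.2 ≈ 12454.4 mm.
Depth of field = Df − Dn = 12454.4 − 10855.3 ≈ 1599.1 mm ≈ 1.60 m.

1.60 m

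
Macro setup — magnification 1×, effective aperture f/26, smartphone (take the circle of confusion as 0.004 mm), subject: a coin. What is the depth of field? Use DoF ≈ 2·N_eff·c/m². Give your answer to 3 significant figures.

At magnification m, DoF ≈ 2·N_eff·c/m² = 2 × 26 × 0.004 / 1² = 0.208 / 1 ≈ 0.208 mm.

0.208 mm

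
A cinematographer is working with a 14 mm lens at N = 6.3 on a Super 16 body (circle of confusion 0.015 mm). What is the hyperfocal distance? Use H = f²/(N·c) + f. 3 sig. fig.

Hyperfocal distance H = f²/(N·c) + f = 14²/(6.3 × 0.015) + 14 = 196/0.0945 + 14 ≈ 2088.1 mm ≈ 2.09 m.

2.09 m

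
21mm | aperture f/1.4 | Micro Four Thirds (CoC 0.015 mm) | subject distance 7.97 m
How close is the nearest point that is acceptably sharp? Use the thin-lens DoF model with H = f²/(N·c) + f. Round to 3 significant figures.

Hyperfocal distance H = f²/(N·c) + f = 21²/(1.4 × 0.015) + 21 = 441/0.021 + 21 ≈ 21021.0 mm ≈ 21.02 m.
Near limit Dn = s·(H − f)/(H + s − 2f) = 7970 × (21021.0 − 21) / (21021.0 + 7970 − 2 × 21) = 7970 × 21000.0 / 28949.0 ≈ 5781.5 mm ≈ 5.78 m.

5.78 m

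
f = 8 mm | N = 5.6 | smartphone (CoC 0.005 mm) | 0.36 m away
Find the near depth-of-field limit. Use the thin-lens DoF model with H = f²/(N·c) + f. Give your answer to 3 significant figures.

Hyperfocal distance H = f²/(N·c) + f = 8²/(5.6 × 0.005) + 8 = 64/0.028 + 8 ≈ 2293.7 mm ≈ 2.294 m.
Near limit Dn = s·(H − f)/(H + s − 2f) = 360 × (2293.7 − 8) / (2293.7 + 360 − 2 × 8) = 360 × 2285.7 / 2637.7 ≈ 311.96 mm.

312 mm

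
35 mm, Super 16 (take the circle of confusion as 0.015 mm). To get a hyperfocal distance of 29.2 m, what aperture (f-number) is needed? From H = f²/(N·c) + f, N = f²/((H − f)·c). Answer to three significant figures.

Rearrange H = f²/(N·c) + f for N: N = f² / ((H − f)·c).
N = 35² / ((29200 − 35) × 0.015) = 1225 / 437.5 ≈ 2.80.

f/2.80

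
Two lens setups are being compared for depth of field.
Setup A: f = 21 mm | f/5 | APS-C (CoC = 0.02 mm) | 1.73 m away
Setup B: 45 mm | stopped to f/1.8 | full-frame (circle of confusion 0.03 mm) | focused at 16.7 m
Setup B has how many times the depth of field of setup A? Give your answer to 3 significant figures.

Setup A: H = 21²/(5×0.02) + 21 ≈ 4431.0 mm; DoF = Df − Dn = 2824.6 − 1246.8 ≈ 1577.8 mm.
Setup B: H = 45²/(1.8×0.03) + 45 ≈ 37545.0 mm; DoF = Df − Dn = 30043 − 11564 ≈ 18479 mm.
Ratio = 18479 / 1577.8 ≈ 11.7.

11.7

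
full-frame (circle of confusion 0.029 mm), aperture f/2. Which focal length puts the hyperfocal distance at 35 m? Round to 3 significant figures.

45.0 mm

From H = f²/(N·c) + f, with f ≪ H: f ≈ √(H·N·c) = √(35000 × 2 × 0.029) = √2030.0 ≈ 45.06 mm.
Exact: f² + N·c·f − N·c·H = 0 ⇒ f = (−N·c + √((N·c)² + 4·N·c·H))/2 = (−0.058 + √8120.0)/2 ≈ 45.027 mm ≈ 45.0 mm.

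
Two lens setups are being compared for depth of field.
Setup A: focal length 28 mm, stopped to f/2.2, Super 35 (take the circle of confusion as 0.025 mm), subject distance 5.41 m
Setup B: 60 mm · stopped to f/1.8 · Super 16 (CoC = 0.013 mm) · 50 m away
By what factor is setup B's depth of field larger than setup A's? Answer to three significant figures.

7.62

Setup A: H = 28²/(2.2×0.025) + 28 ≈ 14282.5 mm; DoF = Df − Dn = 8691.7 − 3927.2 ≈ 4764.5 mm.
Setup B: H = 60²/(1.8×0.013) + 60 ≈ 153906.2 mm; DoF = Df − Dn = 74031 − 37747 ≈ 36284 mm.
Ratio = 36284 / 4764.5 ≈ 7.62.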